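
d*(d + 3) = d^2 + 3*d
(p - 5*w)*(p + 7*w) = p^2 + 2*p*w - 35*w^2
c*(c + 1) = c^2 + c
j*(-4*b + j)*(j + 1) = -4*b*j^2 - 4*b*j + j^3 + j^2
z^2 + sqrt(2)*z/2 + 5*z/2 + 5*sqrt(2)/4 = (z + 5/2)*(z + sqrt(2)/2)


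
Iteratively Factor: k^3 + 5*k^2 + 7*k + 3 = (k + 1)*(k^2 + 4*k + 3) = (k + 1)^2*(k + 3)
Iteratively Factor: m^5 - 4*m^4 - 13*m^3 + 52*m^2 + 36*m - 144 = (m + 2)*(m^4 - 6*m^3 - m^2 + 54*m - 72) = (m - 4)*(m + 2)*(m^3 - 2*m^2 - 9*m + 18) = (m - 4)*(m + 2)*(m + 3)*(m^2 - 5*m + 6) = (m - 4)*(m - 2)*(m + 2)*(m + 3)*(m - 3)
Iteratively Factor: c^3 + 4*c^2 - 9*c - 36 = (c + 3)*(c^2 + c - 12) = (c - 3)*(c + 3)*(c + 4)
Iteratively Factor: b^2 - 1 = (b - 1)*(b + 1)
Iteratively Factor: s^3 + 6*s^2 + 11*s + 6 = (s + 2)*(s^2 + 4*s + 3) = (s + 2)*(s + 3)*(s + 1)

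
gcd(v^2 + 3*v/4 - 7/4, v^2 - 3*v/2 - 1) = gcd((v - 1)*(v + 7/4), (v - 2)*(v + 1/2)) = 1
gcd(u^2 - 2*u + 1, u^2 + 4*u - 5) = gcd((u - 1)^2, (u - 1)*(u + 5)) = u - 1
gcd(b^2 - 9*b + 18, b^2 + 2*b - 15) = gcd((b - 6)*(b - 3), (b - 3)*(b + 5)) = b - 3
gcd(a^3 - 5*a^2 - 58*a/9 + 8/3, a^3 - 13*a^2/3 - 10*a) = a - 6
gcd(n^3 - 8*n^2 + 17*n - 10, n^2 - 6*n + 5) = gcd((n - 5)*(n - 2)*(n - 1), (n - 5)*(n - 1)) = n^2 - 6*n + 5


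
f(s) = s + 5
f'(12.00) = 1.00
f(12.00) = 17.00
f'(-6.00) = 1.00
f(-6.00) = -1.00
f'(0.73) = 1.00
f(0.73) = 5.73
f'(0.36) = 1.00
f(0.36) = 5.36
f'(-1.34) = 1.00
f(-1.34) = 3.66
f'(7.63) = 1.00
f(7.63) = 12.63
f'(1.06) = 1.00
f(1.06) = 6.06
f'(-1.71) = 1.00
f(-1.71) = 3.29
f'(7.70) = 1.00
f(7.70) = 12.70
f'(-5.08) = 1.00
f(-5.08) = -0.08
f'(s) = 1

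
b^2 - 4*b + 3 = (b - 3)*(b - 1)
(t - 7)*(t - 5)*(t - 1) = t^3 - 13*t^2 + 47*t - 35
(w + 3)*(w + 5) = w^2 + 8*w + 15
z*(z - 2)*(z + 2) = z^3 - 4*z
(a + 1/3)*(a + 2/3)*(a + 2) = a^3 + 3*a^2 + 20*a/9 + 4/9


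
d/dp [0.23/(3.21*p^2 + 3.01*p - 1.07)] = (-1.4766*p - 0.6923)/(3.21*p^2 + 3.01*p - 1.07)^2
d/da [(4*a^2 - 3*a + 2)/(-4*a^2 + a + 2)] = 8*(-a^2 + 4*a - 1)/(16*a^4 - 8*a^3 - 15*a^2 + 4*a + 4)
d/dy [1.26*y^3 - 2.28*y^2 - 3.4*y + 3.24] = 3.78*y^2 - 4.56*y - 3.4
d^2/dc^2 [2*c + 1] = 0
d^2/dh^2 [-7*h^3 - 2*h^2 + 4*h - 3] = -42*h - 4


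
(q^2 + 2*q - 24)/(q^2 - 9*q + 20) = (q + 6)/(q - 5)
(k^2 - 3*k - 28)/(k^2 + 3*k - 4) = (k - 7)/(k - 1)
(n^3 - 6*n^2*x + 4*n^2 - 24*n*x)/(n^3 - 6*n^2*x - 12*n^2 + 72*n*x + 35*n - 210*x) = n*(n + 4)/(n^2 - 12*n + 35)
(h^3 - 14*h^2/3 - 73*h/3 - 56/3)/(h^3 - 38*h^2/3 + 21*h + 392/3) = (h + 1)/(h - 7)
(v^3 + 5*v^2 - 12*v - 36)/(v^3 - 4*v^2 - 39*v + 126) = (v + 2)/(v - 7)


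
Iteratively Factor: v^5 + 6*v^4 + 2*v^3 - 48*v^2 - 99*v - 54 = (v + 1)*(v^4 + 5*v^3 - 3*v^2 - 45*v - 54) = (v + 1)*(v + 3)*(v^3 + 2*v^2 - 9*v - 18) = (v + 1)*(v + 3)^2*(v^2 - v - 6) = (v - 3)*(v + 1)*(v + 3)^2*(v + 2)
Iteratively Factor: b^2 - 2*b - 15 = (b - 5)*(b + 3)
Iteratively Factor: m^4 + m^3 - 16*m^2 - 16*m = (m + 4)*(m^3 - 3*m^2 - 4*m) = m*(m + 4)*(m^2 - 3*m - 4) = m*(m + 1)*(m + 4)*(m - 4)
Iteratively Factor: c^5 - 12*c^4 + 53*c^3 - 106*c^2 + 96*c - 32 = (c - 1)*(c^4 - 11*c^3 + 42*c^2 - 64*c + 32) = (c - 4)*(c - 1)*(c^3 - 7*c^2 + 14*c - 8) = (c - 4)*(c - 2)*(c - 1)*(c^2 - 5*c + 4) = (c - 4)*(c - 2)*(c - 1)^2*(c - 4)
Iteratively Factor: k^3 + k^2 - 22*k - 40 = (k + 2)*(k^2 - k - 20) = (k + 2)*(k + 4)*(k - 5)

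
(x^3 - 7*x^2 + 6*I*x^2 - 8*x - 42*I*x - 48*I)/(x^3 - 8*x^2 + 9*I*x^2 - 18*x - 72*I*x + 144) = (x + 1)/(x + 3*I)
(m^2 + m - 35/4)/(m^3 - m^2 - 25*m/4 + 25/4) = (2*m + 7)/(2*m^2 + 3*m - 5)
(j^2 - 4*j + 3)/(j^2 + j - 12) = (j - 1)/(j + 4)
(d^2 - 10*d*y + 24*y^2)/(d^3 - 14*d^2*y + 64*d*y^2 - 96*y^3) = 1/(d - 4*y)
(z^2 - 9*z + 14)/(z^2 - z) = (z^2 - 9*z + 14)/(z*(z - 1))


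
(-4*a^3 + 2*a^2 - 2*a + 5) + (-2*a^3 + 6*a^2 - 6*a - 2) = -6*a^3 + 8*a^2 - 8*a + 3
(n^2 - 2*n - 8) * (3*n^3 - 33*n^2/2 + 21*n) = 3*n^5 - 45*n^4/2 + 30*n^3 + 90*n^2 - 168*n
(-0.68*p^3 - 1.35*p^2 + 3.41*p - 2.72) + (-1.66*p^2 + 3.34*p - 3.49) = -0.68*p^3 - 3.01*p^2 + 6.75*p - 6.21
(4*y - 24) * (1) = 4*y - 24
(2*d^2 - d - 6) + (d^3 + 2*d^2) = d^3 + 4*d^2 - d - 6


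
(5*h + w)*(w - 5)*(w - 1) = 5*h*w^2 - 30*h*w + 25*h + w^3 - 6*w^2 + 5*w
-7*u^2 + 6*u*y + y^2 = (-u + y)*(7*u + y)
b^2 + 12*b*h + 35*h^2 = (b + 5*h)*(b + 7*h)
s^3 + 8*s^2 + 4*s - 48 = (s - 2)*(s + 4)*(s + 6)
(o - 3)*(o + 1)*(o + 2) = o^3 - 7*o - 6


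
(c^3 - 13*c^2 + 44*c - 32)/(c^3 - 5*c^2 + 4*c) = (c - 8)/c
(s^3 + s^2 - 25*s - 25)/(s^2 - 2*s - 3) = (s^2 - 25)/(s - 3)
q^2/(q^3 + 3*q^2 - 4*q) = q/(q^2 + 3*q - 4)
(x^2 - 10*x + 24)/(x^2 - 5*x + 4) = (x - 6)/(x - 1)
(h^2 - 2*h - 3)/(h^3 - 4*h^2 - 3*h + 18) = (h + 1)/(h^2 - h - 6)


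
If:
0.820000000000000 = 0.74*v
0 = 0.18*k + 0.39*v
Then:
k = -2.40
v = 1.11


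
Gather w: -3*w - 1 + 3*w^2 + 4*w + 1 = 3*w^2 + w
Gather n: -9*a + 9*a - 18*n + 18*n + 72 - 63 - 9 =0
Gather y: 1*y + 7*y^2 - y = 7*y^2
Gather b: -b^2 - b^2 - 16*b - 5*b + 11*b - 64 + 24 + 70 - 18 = -2*b^2 - 10*b + 12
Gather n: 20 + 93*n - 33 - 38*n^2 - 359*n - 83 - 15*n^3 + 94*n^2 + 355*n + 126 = -15*n^3 + 56*n^2 + 89*n + 30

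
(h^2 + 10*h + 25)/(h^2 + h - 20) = (h + 5)/(h - 4)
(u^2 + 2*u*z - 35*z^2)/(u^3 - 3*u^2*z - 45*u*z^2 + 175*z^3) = 1/(u - 5*z)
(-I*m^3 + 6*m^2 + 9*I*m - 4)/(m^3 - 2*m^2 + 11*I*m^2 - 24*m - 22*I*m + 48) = (-I*m^3 + 6*m^2 + 9*I*m - 4)/(m^3 + m^2*(-2 + 11*I) + m*(-24 - 22*I) + 48)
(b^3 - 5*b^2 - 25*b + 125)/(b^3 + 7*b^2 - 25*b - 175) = (b - 5)/(b + 7)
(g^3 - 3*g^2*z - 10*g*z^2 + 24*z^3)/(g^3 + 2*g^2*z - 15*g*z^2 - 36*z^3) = (g - 2*z)/(g + 3*z)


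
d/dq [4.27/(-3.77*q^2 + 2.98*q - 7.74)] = (32.1958*q - 12.7246)/(3.77*q^2 - 2.98*q + 7.74)^2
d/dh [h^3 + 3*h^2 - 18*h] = 3*h^2 + 6*h - 18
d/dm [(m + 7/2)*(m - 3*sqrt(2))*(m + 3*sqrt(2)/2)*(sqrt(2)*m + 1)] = 4*sqrt(2)*m^3 - 6*m^2 + 21*sqrt(2)*m^2/2 - 21*sqrt(2)*m - 14*m - 147*sqrt(2)/4 - 9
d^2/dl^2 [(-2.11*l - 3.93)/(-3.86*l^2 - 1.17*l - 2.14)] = ((2.11*l + 3.93)*(7.72*l + 1.17)*(15.44*l + 2.34) - (48.8676*l + 35.277)*(3.86*l^2 + 1.17*l + 2.14))/(3.86*l^2 + 1.17*l + 2.14)^3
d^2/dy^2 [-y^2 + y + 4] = -2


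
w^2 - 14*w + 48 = (w - 8)*(w - 6)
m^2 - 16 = (m - 4)*(m + 4)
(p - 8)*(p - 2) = p^2 - 10*p + 16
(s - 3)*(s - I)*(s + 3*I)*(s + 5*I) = s^4 - 3*s^3 + 7*I*s^3 - 7*s^2 - 21*I*s^2 + 21*s + 15*I*s - 45*I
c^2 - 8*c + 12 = (c - 6)*(c - 2)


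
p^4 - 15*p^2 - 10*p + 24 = (p - 4)*(p - 1)*(p + 2)*(p + 3)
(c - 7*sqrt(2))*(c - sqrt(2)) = c^2 - 8*sqrt(2)*c + 14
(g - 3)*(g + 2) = g^2 - g - 6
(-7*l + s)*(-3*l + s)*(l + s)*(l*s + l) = 21*l^4*s + 21*l^4 + 11*l^3*s^2 + 11*l^3*s - 9*l^2*s^3 - 9*l^2*s^2 + l*s^4 + l*s^3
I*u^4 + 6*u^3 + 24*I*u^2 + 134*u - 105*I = (u - 7*I)*(u - 3*I)*(u + 5*I)*(I*u + 1)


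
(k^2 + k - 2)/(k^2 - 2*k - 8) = (k - 1)/(k - 4)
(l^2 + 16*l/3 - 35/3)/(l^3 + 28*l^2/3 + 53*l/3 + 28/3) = (3*l - 5)/(3*l^2 + 7*l + 4)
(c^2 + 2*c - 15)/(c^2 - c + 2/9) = 9*(c^2 + 2*c - 15)/(9*c^2 - 9*c + 2)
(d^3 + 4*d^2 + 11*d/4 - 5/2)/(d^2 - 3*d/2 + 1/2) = (d^2 + 9*d/2 + 5)/(d - 1)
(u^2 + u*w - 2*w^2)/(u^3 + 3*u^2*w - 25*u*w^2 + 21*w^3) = (u + 2*w)/(u^2 + 4*u*w - 21*w^2)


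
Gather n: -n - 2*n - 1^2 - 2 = -3*n - 3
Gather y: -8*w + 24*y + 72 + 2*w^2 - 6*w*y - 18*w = 2*w^2 - 26*w + y*(24 - 6*w) + 72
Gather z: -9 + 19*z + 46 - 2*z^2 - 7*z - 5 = -2*z^2 + 12*z + 32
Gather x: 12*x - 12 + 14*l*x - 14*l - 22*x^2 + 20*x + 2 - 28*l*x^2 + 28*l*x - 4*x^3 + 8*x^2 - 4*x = -14*l - 4*x^3 + x^2*(-28*l - 14) + x*(42*l + 28) - 10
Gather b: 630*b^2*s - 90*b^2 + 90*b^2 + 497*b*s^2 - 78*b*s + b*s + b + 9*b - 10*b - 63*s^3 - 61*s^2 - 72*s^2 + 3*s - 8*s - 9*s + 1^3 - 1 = 630*b^2*s + b*(497*s^2 - 77*s) - 63*s^3 - 133*s^2 - 14*s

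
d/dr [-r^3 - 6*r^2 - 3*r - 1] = -3*r^2 - 12*r - 3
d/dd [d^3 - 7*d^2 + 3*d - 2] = 3*d^2 - 14*d + 3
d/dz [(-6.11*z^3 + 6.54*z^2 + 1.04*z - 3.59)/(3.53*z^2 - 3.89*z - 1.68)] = (-21.5683*z^4 + 47.5358*z^3 + 1.6826*z^2 + 3.371*z - 15.7123)/(12.4609*z^4 - 27.4634*z^3 + 3.2713*z^2 + 13.0704*z + 2.8224)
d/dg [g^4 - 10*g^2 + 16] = 4*g*(g^2 - 5)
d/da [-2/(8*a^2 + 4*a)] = (4*a + 1)/(2*a^2*(2*a + 1)^2)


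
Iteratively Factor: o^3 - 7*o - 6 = (o - 3)*(o^2 + 3*o + 2) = (o - 3)*(o + 1)*(o + 2)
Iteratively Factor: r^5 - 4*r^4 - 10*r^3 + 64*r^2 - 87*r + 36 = (r - 1)*(r^4 - 3*r^3 - 13*r^2 + 51*r - 36) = (r - 3)*(r - 1)*(r^3 - 13*r + 12) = (r - 3)*(r - 1)^2*(r^2 + r - 12) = (r - 3)^2*(r - 1)^2*(r + 4)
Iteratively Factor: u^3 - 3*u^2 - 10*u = (u - 5)*(u^2 + 2*u) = (u - 5)*(u + 2)*(u)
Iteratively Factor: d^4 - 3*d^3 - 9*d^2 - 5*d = (d + 1)*(d^3 - 4*d^2 - 5*d) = (d + 1)^2*(d^2 - 5*d) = d*(d + 1)^2*(d - 5)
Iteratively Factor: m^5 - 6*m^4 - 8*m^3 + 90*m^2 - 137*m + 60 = (m - 5)*(m^4 - m^3 - 13*m^2 + 25*m - 12) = (m - 5)*(m + 4)*(m^3 - 5*m^2 + 7*m - 3) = (m - 5)*(m - 1)*(m + 4)*(m^2 - 4*m + 3) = (m - 5)*(m - 1)^2*(m + 4)*(m - 3)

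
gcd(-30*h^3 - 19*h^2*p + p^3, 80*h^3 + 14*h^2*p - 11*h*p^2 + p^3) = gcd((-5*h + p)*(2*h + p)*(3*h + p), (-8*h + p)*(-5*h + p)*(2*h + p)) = -10*h^2 - 3*h*p + p^2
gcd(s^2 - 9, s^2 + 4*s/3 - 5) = s + 3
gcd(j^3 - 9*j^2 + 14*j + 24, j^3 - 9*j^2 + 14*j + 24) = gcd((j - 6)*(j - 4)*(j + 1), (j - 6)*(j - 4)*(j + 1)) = j^3 - 9*j^2 + 14*j + 24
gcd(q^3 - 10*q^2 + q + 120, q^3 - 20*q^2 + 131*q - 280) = q^2 - 13*q + 40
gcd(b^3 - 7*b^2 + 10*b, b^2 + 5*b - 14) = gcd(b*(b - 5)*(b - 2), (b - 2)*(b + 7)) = b - 2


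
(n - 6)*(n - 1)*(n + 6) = n^3 - n^2 - 36*n + 36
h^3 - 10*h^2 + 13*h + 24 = (h - 8)*(h - 3)*(h + 1)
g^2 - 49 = (g - 7)*(g + 7)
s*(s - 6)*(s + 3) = s^3 - 3*s^2 - 18*s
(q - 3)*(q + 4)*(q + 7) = q^3 + 8*q^2 - 5*q - 84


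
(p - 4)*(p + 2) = p^2 - 2*p - 8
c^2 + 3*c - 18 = (c - 3)*(c + 6)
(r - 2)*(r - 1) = r^2 - 3*r + 2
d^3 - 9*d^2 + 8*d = d*(d - 8)*(d - 1)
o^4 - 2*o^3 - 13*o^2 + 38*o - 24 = (o - 3)*(o - 2)*(o - 1)*(o + 4)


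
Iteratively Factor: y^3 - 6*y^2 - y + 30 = (y - 3)*(y^2 - 3*y - 10) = (y - 3)*(y + 2)*(y - 5)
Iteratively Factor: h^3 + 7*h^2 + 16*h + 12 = (h + 2)*(h^2 + 5*h + 6) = (h + 2)*(h + 3)*(h + 2)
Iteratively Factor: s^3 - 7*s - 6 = (s + 1)*(s^2 - s - 6) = (s + 1)*(s + 2)*(s - 3)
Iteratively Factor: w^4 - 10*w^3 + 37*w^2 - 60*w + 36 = (w - 3)*(w^3 - 7*w^2 + 16*w - 12) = (w - 3)*(w - 2)*(w^2 - 5*w + 6) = (w - 3)*(w - 2)^2*(w - 3)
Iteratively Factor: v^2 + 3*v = (v)*(v + 3)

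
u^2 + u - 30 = (u - 5)*(u + 6)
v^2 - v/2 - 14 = (v - 4)*(v + 7/2)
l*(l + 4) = l^2 + 4*l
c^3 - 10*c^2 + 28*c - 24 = (c - 6)*(c - 2)^2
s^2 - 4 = (s - 2)*(s + 2)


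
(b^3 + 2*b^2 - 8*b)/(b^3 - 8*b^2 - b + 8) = b*(b^2 + 2*b - 8)/(b^3 - 8*b^2 - b + 8)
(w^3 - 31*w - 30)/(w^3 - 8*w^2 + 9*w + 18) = (w + 5)/(w - 3)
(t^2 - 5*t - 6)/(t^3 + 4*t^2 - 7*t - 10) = (t - 6)/(t^2 + 3*t - 10)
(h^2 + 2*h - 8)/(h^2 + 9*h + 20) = (h - 2)/(h + 5)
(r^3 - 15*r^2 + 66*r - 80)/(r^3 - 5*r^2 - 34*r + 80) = (r - 5)/(r + 5)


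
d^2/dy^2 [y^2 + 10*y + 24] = 2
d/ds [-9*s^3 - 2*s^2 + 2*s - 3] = -27*s^2 - 4*s + 2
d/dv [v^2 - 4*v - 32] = 2*v - 4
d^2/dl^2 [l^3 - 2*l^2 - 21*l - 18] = 6*l - 4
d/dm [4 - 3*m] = -3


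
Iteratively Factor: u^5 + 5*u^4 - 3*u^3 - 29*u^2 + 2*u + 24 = (u - 1)*(u^4 + 6*u^3 + 3*u^2 - 26*u - 24) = (u - 1)*(u + 4)*(u^3 + 2*u^2 - 5*u - 6) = (u - 2)*(u - 1)*(u + 4)*(u^2 + 4*u + 3) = (u - 2)*(u - 1)*(u + 1)*(u + 4)*(u + 3)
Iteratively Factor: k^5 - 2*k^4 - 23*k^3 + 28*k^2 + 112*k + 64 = (k + 1)*(k^4 - 3*k^3 - 20*k^2 + 48*k + 64) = (k + 1)*(k + 4)*(k^3 - 7*k^2 + 8*k + 16) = (k + 1)^2*(k + 4)*(k^2 - 8*k + 16) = (k - 4)*(k + 1)^2*(k + 4)*(k - 4)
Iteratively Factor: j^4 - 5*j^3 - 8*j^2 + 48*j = (j - 4)*(j^3 - j^2 - 12*j) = (j - 4)*(j + 3)*(j^2 - 4*j) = j*(j - 4)*(j + 3)*(j - 4)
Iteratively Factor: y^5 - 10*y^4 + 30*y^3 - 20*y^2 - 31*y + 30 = (y - 3)*(y^4 - 7*y^3 + 9*y^2 + 7*y - 10) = (y - 5)*(y - 3)*(y^3 - 2*y^2 - y + 2) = (y - 5)*(y - 3)*(y + 1)*(y^2 - 3*y + 2) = (y - 5)*(y - 3)*(y - 1)*(y + 1)*(y - 2)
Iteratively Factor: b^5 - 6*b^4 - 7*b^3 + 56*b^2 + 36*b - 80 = (b - 1)*(b^4 - 5*b^3 - 12*b^2 + 44*b + 80) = (b - 1)*(b + 2)*(b^3 - 7*b^2 + 2*b + 40) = (b - 1)*(b + 2)^2*(b^2 - 9*b + 20) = (b - 5)*(b - 1)*(b + 2)^2*(b - 4)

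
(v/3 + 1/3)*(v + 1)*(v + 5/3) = v^3/3 + 11*v^2/9 + 13*v/9 + 5/9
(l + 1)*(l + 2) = l^2 + 3*l + 2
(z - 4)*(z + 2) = z^2 - 2*z - 8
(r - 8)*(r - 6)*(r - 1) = r^3 - 15*r^2 + 62*r - 48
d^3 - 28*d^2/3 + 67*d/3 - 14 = (d - 6)*(d - 7/3)*(d - 1)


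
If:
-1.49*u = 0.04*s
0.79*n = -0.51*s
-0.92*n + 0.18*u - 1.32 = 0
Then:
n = -1.45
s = 2.24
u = -0.06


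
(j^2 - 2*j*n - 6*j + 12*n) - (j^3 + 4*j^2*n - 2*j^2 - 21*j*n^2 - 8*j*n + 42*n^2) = -j^3 - 4*j^2*n + 3*j^2 + 21*j*n^2 + 6*j*n - 6*j - 42*n^2 + 12*n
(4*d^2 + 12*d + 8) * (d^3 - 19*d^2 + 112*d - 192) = 4*d^5 - 64*d^4 + 228*d^3 + 424*d^2 - 1408*d - 1536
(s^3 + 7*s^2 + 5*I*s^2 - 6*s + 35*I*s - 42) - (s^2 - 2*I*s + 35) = s^3 + 6*s^2 + 5*I*s^2 - 6*s + 37*I*s - 77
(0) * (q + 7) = 0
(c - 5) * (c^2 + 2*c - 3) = c^3 - 3*c^2 - 13*c + 15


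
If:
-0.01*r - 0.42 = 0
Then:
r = -42.00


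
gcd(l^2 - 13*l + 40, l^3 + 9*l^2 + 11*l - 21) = 1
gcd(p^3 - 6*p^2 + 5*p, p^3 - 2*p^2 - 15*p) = p^2 - 5*p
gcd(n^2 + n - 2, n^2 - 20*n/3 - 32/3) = 1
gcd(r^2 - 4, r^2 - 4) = r^2 - 4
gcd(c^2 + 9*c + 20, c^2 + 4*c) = c + 4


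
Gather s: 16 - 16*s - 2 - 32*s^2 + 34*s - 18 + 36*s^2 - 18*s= 4*s^2 - 4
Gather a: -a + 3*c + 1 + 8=-a + 3*c + 9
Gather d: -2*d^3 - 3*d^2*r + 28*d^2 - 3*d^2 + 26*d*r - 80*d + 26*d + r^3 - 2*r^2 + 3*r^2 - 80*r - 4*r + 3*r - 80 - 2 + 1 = -2*d^3 + d^2*(25 - 3*r) + d*(26*r - 54) + r^3 + r^2 - 81*r - 81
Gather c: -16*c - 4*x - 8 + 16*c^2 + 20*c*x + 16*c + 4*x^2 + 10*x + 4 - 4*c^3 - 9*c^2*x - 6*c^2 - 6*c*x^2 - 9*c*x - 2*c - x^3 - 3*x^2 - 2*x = -4*c^3 + c^2*(10 - 9*x) + c*(-6*x^2 + 11*x - 2) - x^3 + x^2 + 4*x - 4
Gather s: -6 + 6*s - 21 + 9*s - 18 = 15*s - 45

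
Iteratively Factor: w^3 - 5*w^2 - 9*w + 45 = (w - 5)*(w^2 - 9) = (w - 5)*(w + 3)*(w - 3)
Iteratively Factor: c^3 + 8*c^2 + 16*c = (c)*(c^2 + 8*c + 16) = c*(c + 4)*(c + 4)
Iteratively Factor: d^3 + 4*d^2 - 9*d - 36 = (d + 3)*(d^2 + d - 12) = (d + 3)*(d + 4)*(d - 3)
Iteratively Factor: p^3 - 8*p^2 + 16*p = (p - 4)*(p^2 - 4*p) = p*(p - 4)*(p - 4)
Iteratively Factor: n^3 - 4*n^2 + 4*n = (n - 2)*(n^2 - 2*n) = (n - 2)^2*(n)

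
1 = 1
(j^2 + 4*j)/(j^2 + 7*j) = (j + 4)/(j + 7)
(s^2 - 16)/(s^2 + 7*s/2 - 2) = 2*(s - 4)/(2*s - 1)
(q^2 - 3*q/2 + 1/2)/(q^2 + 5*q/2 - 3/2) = (q - 1)/(q + 3)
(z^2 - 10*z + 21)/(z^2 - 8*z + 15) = (z - 7)/(z - 5)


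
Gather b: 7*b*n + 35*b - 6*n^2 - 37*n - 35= b*(7*n + 35) - 6*n^2 - 37*n - 35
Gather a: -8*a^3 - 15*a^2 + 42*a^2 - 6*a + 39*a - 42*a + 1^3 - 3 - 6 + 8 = -8*a^3 + 27*a^2 - 9*a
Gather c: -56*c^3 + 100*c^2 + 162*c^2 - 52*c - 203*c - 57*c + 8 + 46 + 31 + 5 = -56*c^3 + 262*c^2 - 312*c + 90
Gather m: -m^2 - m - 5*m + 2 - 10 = -m^2 - 6*m - 8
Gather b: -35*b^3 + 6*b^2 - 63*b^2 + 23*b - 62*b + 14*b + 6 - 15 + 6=-35*b^3 - 57*b^2 - 25*b - 3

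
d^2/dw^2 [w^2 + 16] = 2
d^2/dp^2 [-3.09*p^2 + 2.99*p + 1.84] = -6.18000000000000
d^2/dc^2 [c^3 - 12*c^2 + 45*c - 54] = 6*c - 24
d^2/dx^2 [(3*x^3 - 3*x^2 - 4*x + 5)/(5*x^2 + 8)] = 2*(-220*x^3 + 735*x^2 + 1056*x - 392)/(125*x^6 + 600*x^4 + 960*x^2 + 512)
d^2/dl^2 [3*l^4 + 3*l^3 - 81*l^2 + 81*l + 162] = 36*l^2 + 18*l - 162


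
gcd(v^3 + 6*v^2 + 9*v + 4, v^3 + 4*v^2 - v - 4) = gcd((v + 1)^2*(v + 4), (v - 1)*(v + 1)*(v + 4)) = v^2 + 5*v + 4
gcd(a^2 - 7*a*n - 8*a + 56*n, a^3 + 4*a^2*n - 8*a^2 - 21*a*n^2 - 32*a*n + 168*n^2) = a - 8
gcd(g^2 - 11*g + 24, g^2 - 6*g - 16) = g - 8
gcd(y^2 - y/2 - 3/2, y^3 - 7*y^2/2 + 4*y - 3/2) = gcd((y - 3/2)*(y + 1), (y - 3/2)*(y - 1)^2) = y - 3/2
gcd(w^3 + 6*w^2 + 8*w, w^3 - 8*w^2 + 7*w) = w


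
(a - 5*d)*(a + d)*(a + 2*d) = a^3 - 2*a^2*d - 13*a*d^2 - 10*d^3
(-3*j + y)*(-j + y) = 3*j^2 - 4*j*y + y^2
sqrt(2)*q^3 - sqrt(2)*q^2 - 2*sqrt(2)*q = q*(q - 2)*(sqrt(2)*q + sqrt(2))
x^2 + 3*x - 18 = (x - 3)*(x + 6)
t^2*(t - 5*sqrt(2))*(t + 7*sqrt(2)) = t^4 + 2*sqrt(2)*t^3 - 70*t^2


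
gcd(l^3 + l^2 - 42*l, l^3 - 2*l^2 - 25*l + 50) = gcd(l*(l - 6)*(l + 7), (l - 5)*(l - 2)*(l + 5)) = 1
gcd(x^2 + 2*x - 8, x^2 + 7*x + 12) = x + 4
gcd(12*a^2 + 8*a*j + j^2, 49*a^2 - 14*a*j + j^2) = 1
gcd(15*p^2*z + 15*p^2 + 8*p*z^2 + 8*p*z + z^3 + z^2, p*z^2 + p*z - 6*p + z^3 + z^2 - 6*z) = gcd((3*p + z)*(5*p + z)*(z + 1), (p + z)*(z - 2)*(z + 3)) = 1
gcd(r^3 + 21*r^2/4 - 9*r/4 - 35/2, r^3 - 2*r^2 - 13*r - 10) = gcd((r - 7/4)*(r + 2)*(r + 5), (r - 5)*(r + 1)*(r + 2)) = r + 2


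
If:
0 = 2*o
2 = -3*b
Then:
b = -2/3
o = 0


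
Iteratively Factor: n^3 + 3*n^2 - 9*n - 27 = (n + 3)*(n^2 - 9) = (n + 3)^2*(n - 3)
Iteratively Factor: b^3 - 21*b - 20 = (b - 5)*(b^2 + 5*b + 4) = (b - 5)*(b + 4)*(b + 1)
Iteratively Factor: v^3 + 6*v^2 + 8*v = (v)*(v^2 + 6*v + 8) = v*(v + 4)*(v + 2)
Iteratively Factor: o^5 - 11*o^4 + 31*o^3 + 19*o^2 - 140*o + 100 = (o - 5)*(o^4 - 6*o^3 + o^2 + 24*o - 20) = (o - 5)*(o + 2)*(o^3 - 8*o^2 + 17*o - 10) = (o - 5)*(o - 2)*(o + 2)*(o^2 - 6*o + 5) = (o - 5)*(o - 2)*(o - 1)*(o + 2)*(o - 5)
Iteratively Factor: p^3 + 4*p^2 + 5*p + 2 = (p + 1)*(p^2 + 3*p + 2) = (p + 1)^2*(p + 2)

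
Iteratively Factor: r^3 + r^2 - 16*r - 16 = (r + 4)*(r^2 - 3*r - 4) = (r - 4)*(r + 4)*(r + 1)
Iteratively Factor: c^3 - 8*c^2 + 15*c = (c)*(c^2 - 8*c + 15) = c*(c - 5)*(c - 3)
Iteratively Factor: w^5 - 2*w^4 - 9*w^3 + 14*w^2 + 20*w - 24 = (w - 1)*(w^4 - w^3 - 10*w^2 + 4*w + 24) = (w - 1)*(w + 2)*(w^3 - 3*w^2 - 4*w + 12) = (w - 1)*(w + 2)^2*(w^2 - 5*w + 6) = (w - 3)*(w - 1)*(w + 2)^2*(w - 2)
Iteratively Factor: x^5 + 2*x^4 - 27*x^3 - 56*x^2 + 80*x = (x - 1)*(x^4 + 3*x^3 - 24*x^2 - 80*x) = x*(x - 1)*(x^3 + 3*x^2 - 24*x - 80) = x*(x - 5)*(x - 1)*(x^2 + 8*x + 16) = x*(x - 5)*(x - 1)*(x + 4)*(x + 4)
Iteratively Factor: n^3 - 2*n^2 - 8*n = (n)*(n^2 - 2*n - 8) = n*(n + 2)*(n - 4)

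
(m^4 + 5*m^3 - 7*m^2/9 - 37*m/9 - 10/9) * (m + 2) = m^5 + 7*m^4 + 83*m^3/9 - 17*m^2/3 - 28*m/3 - 20/9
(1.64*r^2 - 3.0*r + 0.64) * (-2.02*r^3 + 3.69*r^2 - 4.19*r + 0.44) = -3.3128*r^5 + 12.1116*r^4 - 19.2344*r^3 + 15.6532*r^2 - 4.0016*r + 0.2816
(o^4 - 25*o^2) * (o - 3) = o^5 - 3*o^4 - 25*o^3 + 75*o^2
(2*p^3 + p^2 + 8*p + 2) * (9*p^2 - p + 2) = 18*p^5 + 7*p^4 + 75*p^3 + 12*p^2 + 14*p + 4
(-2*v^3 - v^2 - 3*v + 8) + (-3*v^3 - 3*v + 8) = -5*v^3 - v^2 - 6*v + 16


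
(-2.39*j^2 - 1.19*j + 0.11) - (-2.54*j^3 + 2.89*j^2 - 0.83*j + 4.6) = 2.54*j^3 - 5.28*j^2 - 0.36*j - 4.49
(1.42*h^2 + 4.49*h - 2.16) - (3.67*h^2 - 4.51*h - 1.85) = -2.25*h^2 + 9.0*h - 0.31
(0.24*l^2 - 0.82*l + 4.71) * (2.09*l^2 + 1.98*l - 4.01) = 0.5016*l^4 - 1.2386*l^3 + 7.2579*l^2 + 12.614*l - 18.8871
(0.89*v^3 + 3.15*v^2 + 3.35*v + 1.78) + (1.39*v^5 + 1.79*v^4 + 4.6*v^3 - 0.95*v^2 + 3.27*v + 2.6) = 1.39*v^5 + 1.79*v^4 + 5.49*v^3 + 2.2*v^2 + 6.62*v + 4.38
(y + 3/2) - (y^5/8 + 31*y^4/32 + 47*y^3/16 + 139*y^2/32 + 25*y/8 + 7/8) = -y^5/8 - 31*y^4/32 - 47*y^3/16 - 139*y^2/32 - 17*y/8 + 5/8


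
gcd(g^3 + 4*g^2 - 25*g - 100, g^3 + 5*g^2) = g + 5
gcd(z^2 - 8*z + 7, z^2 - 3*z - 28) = z - 7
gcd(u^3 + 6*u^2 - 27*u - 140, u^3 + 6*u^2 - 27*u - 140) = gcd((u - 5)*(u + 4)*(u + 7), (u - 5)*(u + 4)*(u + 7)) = u^3 + 6*u^2 - 27*u - 140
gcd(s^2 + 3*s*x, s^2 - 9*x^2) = s + 3*x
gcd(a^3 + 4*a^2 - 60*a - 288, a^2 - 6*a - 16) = a - 8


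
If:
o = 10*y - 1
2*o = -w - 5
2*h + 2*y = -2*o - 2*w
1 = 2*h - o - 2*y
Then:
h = -8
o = -43/3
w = 71/3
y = -4/3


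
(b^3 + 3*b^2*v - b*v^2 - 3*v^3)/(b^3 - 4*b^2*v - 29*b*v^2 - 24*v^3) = (-b + v)/(-b + 8*v)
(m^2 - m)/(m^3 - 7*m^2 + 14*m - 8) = m/(m^2 - 6*m + 8)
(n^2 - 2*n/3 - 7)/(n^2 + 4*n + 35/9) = 3*(n - 3)/(3*n + 5)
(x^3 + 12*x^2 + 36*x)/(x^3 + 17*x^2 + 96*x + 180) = x/(x + 5)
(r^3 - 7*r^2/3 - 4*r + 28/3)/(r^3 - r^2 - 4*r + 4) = (r - 7/3)/(r - 1)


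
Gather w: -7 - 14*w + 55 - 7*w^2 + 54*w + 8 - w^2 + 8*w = -8*w^2 + 48*w + 56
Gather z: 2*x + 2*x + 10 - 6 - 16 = 4*x - 12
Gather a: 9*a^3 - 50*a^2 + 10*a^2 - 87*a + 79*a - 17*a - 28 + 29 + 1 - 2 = 9*a^3 - 40*a^2 - 25*a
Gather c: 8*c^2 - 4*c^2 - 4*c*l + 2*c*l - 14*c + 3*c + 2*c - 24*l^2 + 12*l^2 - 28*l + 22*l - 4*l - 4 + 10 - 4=4*c^2 + c*(-2*l - 9) - 12*l^2 - 10*l + 2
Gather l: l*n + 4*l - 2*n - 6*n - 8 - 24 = l*(n + 4) - 8*n - 32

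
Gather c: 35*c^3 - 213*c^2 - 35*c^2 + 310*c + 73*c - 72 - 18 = 35*c^3 - 248*c^2 + 383*c - 90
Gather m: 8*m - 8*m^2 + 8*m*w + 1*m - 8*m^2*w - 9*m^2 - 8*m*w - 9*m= m^2*(-8*w - 17)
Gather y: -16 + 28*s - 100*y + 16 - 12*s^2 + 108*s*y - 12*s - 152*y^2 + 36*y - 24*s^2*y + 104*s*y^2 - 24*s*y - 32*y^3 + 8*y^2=-12*s^2 + 16*s - 32*y^3 + y^2*(104*s - 144) + y*(-24*s^2 + 84*s - 64)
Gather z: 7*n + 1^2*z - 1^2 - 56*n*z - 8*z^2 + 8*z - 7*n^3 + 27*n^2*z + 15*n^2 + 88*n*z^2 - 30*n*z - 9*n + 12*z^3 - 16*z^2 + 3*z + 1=-7*n^3 + 15*n^2 - 2*n + 12*z^3 + z^2*(88*n - 24) + z*(27*n^2 - 86*n + 12)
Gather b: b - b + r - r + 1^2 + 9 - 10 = 0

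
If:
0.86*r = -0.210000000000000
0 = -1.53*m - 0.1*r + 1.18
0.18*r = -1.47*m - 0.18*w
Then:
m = 0.79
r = -0.24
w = -6.18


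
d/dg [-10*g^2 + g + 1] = 1 - 20*g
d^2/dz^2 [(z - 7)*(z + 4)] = 2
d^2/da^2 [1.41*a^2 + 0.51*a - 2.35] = 2.82000000000000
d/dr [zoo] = 0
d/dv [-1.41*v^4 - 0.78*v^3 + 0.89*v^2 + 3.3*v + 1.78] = -5.64*v^3 - 2.34*v^2 + 1.78*v + 3.3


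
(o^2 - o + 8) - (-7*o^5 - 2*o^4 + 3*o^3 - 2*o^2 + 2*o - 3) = 7*o^5 + 2*o^4 - 3*o^3 + 3*o^2 - 3*o + 11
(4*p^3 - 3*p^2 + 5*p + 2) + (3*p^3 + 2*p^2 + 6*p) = 7*p^3 - p^2 + 11*p + 2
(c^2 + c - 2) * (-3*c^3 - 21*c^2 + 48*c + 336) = -3*c^5 - 24*c^4 + 33*c^3 + 426*c^2 + 240*c - 672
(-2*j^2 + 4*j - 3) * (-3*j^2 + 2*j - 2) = 6*j^4 - 16*j^3 + 21*j^2 - 14*j + 6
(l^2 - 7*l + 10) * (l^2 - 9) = l^4 - 7*l^3 + l^2 + 63*l - 90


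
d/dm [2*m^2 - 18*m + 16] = 4*m - 18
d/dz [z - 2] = 1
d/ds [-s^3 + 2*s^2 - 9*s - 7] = -3*s^2 + 4*s - 9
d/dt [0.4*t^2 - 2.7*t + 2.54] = 0.8*t - 2.7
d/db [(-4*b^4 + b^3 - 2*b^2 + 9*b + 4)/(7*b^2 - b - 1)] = (-56*b^5 + 19*b^4 + 14*b^3 - 64*b^2 - 52*b - 5)/(49*b^4 - 14*b^3 - 13*b^2 + 2*b + 1)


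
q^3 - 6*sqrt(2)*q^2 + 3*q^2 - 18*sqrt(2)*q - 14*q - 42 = (q + 3)*(q - 7*sqrt(2))*(q + sqrt(2))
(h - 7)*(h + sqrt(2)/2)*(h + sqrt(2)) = h^3 - 7*h^2 + 3*sqrt(2)*h^2/2 - 21*sqrt(2)*h/2 + h - 7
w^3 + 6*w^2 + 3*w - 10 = (w - 1)*(w + 2)*(w + 5)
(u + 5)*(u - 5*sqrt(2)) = u^2 - 5*sqrt(2)*u + 5*u - 25*sqrt(2)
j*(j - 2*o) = j^2 - 2*j*o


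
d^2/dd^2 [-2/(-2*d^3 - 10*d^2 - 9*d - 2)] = 4*(-2*(3*d + 5)*(2*d^3 + 10*d^2 + 9*d + 2) + (6*d^2 + 20*d + 9)^2)/(2*d^3 + 10*d^2 + 9*d + 2)^3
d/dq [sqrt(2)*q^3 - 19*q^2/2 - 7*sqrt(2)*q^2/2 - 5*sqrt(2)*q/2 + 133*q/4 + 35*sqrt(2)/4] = 3*sqrt(2)*q^2 - 19*q - 7*sqrt(2)*q - 5*sqrt(2)/2 + 133/4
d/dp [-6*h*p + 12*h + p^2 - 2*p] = -6*h + 2*p - 2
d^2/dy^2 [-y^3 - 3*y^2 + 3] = -6*y - 6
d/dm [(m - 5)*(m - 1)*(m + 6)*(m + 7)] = 4*m^3 + 21*m^2 - 62*m - 187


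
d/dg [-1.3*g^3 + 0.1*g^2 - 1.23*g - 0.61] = -3.9*g^2 + 0.2*g - 1.23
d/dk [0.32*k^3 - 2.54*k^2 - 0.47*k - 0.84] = 0.96*k^2 - 5.08*k - 0.47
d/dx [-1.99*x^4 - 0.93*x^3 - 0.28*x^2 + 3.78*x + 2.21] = -7.96*x^3 - 2.79*x^2 - 0.56*x + 3.78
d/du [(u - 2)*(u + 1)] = 2*u - 1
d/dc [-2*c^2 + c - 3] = 1 - 4*c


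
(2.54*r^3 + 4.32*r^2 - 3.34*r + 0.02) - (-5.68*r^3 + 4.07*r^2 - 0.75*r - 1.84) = 8.22*r^3 + 0.25*r^2 - 2.59*r + 1.86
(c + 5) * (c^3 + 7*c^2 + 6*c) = c^4 + 12*c^3 + 41*c^2 + 30*c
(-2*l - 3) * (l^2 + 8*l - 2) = -2*l^3 - 19*l^2 - 20*l + 6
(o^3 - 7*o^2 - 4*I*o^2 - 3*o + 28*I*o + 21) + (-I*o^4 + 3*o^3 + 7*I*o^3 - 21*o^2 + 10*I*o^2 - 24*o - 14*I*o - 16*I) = -I*o^4 + 4*o^3 + 7*I*o^3 - 28*o^2 + 6*I*o^2 - 27*o + 14*I*o + 21 - 16*I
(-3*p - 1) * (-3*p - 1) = 9*p^2 + 6*p + 1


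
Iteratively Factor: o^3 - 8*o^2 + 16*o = (o - 4)*(o^2 - 4*o) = (o - 4)^2*(o)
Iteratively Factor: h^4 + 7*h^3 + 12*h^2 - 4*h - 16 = (h + 4)*(h^3 + 3*h^2 - 4) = (h + 2)*(h + 4)*(h^2 + h - 2) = (h - 1)*(h + 2)*(h + 4)*(h + 2)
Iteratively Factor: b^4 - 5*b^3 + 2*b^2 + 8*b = (b + 1)*(b^3 - 6*b^2 + 8*b) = b*(b + 1)*(b^2 - 6*b + 8) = b*(b - 4)*(b + 1)*(b - 2)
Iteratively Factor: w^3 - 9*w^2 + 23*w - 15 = (w - 3)*(w^2 - 6*w + 5) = (w - 5)*(w - 3)*(w - 1)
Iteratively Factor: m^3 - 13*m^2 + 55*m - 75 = (m - 3)*(m^2 - 10*m + 25) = (m - 5)*(m - 3)*(m - 5)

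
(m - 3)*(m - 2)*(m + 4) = m^3 - m^2 - 14*m + 24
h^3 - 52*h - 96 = (h - 8)*(h + 2)*(h + 6)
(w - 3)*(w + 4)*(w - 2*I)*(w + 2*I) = w^4 + w^3 - 8*w^2 + 4*w - 48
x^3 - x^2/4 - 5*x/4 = x*(x - 5/4)*(x + 1)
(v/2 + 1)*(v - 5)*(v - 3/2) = v^3/2 - 9*v^2/4 - 11*v/4 + 15/2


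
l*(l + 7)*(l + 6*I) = l^3 + 7*l^2 + 6*I*l^2 + 42*I*l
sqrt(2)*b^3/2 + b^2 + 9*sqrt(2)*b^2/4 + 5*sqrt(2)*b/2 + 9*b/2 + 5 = (b + 2)*(b + 5/2)*(sqrt(2)*b/2 + 1)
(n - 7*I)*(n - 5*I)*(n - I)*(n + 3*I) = n^4 - 10*I*n^3 - 8*n^2 - 106*I*n - 105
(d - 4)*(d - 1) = d^2 - 5*d + 4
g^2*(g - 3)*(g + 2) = g^4 - g^3 - 6*g^2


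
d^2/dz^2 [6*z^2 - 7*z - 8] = 12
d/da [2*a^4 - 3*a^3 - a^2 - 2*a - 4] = 8*a^3 - 9*a^2 - 2*a - 2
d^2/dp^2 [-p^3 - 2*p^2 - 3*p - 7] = -6*p - 4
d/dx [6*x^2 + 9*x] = 12*x + 9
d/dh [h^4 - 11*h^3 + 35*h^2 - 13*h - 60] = 4*h^3 - 33*h^2 + 70*h - 13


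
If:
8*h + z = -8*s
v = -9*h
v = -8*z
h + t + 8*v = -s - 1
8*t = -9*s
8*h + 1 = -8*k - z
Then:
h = 512/36279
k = -40951/290232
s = -584/36279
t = 73/4031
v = -512/4031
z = 64/4031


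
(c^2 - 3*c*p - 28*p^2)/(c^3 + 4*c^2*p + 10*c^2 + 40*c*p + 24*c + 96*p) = (c - 7*p)/(c^2 + 10*c + 24)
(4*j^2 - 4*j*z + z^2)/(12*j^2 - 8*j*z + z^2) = (-2*j + z)/(-6*j + z)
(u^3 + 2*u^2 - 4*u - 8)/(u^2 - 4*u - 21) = (-u^3 - 2*u^2 + 4*u + 8)/(-u^2 + 4*u + 21)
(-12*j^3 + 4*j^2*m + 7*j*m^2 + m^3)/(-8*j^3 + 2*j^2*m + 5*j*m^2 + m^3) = (6*j + m)/(4*j + m)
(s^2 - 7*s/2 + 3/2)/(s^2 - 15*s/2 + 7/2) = (s - 3)/(s - 7)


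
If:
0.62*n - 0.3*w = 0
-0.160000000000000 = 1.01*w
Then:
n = -0.08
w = -0.16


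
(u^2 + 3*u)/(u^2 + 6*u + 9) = u/(u + 3)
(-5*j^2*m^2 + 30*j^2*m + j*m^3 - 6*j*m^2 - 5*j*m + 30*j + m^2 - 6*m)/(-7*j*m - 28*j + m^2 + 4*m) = (5*j^2*m^2 - 30*j^2*m - j*m^3 + 6*j*m^2 + 5*j*m - 30*j - m^2 + 6*m)/(7*j*m + 28*j - m^2 - 4*m)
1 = 1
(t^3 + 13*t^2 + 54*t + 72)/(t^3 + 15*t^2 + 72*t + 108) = (t + 4)/(t + 6)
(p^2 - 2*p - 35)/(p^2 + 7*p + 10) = (p - 7)/(p + 2)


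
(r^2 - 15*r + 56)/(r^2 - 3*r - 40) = (r - 7)/(r + 5)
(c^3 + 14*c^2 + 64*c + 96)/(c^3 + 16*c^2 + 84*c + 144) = (c + 4)/(c + 6)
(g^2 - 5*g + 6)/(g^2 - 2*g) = (g - 3)/g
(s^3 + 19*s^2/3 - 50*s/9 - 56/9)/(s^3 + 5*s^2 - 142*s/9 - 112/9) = (3*s - 4)/(3*s - 8)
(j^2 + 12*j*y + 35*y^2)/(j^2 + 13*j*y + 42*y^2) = (j + 5*y)/(j + 6*y)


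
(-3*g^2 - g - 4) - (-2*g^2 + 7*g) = -g^2 - 8*g - 4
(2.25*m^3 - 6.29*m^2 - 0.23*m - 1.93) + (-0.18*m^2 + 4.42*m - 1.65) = 2.25*m^3 - 6.47*m^2 + 4.19*m - 3.58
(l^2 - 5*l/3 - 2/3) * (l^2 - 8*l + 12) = l^4 - 29*l^3/3 + 74*l^2/3 - 44*l/3 - 8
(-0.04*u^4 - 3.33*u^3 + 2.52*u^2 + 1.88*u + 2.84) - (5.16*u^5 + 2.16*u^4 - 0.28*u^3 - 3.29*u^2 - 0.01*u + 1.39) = -5.16*u^5 - 2.2*u^4 - 3.05*u^3 + 5.81*u^2 + 1.89*u + 1.45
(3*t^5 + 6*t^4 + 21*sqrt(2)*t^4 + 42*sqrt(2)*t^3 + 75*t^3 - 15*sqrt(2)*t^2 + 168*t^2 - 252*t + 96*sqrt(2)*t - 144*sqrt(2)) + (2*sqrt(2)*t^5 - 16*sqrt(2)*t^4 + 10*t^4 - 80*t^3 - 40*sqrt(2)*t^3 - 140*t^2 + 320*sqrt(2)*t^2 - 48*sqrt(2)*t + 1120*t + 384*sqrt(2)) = 2*sqrt(2)*t^5 + 3*t^5 + 5*sqrt(2)*t^4 + 16*t^4 - 5*t^3 + 2*sqrt(2)*t^3 + 28*t^2 + 305*sqrt(2)*t^2 + 48*sqrt(2)*t + 868*t + 240*sqrt(2)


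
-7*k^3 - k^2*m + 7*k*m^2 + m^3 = (-k + m)*(k + m)*(7*k + m)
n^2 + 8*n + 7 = (n + 1)*(n + 7)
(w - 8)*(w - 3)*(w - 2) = w^3 - 13*w^2 + 46*w - 48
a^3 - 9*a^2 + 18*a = a*(a - 6)*(a - 3)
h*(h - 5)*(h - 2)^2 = h^4 - 9*h^3 + 24*h^2 - 20*h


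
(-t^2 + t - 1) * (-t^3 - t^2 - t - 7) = t^5 + t^3 + 7*t^2 - 6*t + 7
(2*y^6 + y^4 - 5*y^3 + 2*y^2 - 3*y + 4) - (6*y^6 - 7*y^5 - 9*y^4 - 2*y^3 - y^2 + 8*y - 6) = -4*y^6 + 7*y^5 + 10*y^4 - 3*y^3 + 3*y^2 - 11*y + 10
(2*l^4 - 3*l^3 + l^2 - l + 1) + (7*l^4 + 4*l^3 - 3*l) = 9*l^4 + l^3 + l^2 - 4*l + 1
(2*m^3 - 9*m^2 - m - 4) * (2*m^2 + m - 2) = 4*m^5 - 16*m^4 - 15*m^3 + 9*m^2 - 2*m + 8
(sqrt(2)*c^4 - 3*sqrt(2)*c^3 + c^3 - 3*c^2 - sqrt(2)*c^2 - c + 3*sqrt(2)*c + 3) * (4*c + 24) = 4*sqrt(2)*c^5 + 4*c^4 + 12*sqrt(2)*c^4 - 76*sqrt(2)*c^3 + 12*c^3 - 76*c^2 - 12*sqrt(2)*c^2 - 12*c + 72*sqrt(2)*c + 72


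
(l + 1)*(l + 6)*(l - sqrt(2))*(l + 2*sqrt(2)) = l^4 + sqrt(2)*l^3 + 7*l^3 + 2*l^2 + 7*sqrt(2)*l^2 - 28*l + 6*sqrt(2)*l - 24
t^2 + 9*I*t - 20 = (t + 4*I)*(t + 5*I)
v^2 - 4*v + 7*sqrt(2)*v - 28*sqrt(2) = (v - 4)*(v + 7*sqrt(2))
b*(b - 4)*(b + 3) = b^3 - b^2 - 12*b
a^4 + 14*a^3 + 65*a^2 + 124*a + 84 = (a + 2)^2*(a + 3)*(a + 7)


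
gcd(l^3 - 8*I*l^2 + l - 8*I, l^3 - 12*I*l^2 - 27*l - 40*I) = l^2 - 7*I*l + 8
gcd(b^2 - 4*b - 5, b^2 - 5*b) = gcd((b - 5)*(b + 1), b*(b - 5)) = b - 5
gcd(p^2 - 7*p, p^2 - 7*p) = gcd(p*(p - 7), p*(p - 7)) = p^2 - 7*p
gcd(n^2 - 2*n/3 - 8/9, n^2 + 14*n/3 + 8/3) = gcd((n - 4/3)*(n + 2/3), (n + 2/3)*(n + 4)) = n + 2/3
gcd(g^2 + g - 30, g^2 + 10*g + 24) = g + 6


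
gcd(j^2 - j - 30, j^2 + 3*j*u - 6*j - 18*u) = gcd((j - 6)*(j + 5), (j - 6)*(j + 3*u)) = j - 6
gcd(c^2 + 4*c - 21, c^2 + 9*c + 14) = c + 7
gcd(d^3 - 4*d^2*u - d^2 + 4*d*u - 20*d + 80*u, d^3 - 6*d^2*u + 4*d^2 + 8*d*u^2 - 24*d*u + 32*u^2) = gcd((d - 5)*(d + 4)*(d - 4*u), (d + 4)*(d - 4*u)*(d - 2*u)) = -d^2 + 4*d*u - 4*d + 16*u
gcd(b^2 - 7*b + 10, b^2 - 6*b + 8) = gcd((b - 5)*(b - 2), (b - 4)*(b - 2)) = b - 2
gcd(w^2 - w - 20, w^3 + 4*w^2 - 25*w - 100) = w^2 - w - 20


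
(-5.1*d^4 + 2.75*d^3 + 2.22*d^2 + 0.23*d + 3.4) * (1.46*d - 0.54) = -7.446*d^5 + 6.769*d^4 + 1.7562*d^3 - 0.863*d^2 + 4.8398*d - 1.836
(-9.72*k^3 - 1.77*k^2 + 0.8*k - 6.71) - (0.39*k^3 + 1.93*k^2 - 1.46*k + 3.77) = -10.11*k^3 - 3.7*k^2 + 2.26*k - 10.48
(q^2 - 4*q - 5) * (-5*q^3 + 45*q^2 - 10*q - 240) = -5*q^5 + 65*q^4 - 165*q^3 - 425*q^2 + 1010*q + 1200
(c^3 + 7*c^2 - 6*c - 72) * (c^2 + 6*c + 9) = c^5 + 13*c^4 + 45*c^3 - 45*c^2 - 486*c - 648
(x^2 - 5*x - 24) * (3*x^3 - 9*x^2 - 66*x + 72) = 3*x^5 - 24*x^4 - 93*x^3 + 618*x^2 + 1224*x - 1728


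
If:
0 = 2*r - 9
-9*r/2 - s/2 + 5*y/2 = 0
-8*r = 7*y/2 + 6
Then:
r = 9/2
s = -201/2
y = -12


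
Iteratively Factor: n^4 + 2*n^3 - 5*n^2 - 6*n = (n + 3)*(n^3 - n^2 - 2*n) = (n + 1)*(n + 3)*(n^2 - 2*n) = n*(n + 1)*(n + 3)*(n - 2)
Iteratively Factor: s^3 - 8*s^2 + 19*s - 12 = (s - 3)*(s^2 - 5*s + 4) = (s - 4)*(s - 3)*(s - 1)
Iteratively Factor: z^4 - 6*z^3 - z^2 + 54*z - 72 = (z - 3)*(z^3 - 3*z^2 - 10*z + 24) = (z - 4)*(z - 3)*(z^2 + z - 6) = (z - 4)*(z - 3)*(z - 2)*(z + 3)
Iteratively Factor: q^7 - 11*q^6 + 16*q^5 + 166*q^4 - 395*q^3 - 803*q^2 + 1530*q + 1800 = (q - 4)*(q^6 - 7*q^5 - 12*q^4 + 118*q^3 + 77*q^2 - 495*q - 450) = (q - 4)*(q + 2)*(q^5 - 9*q^4 + 6*q^3 + 106*q^2 - 135*q - 225) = (q - 4)*(q + 2)*(q + 3)*(q^4 - 12*q^3 + 42*q^2 - 20*q - 75) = (q - 4)*(q - 3)*(q + 2)*(q + 3)*(q^3 - 9*q^2 + 15*q + 25) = (q - 5)*(q - 4)*(q - 3)*(q + 2)*(q + 3)*(q^2 - 4*q - 5) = (q - 5)*(q - 4)*(q - 3)*(q + 1)*(q + 2)*(q + 3)*(q - 5)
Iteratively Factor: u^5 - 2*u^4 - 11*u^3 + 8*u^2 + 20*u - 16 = (u - 1)*(u^4 - u^3 - 12*u^2 - 4*u + 16) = (u - 1)*(u + 2)*(u^3 - 3*u^2 - 6*u + 8) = (u - 1)*(u + 2)^2*(u^2 - 5*u + 4) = (u - 1)^2*(u + 2)^2*(u - 4)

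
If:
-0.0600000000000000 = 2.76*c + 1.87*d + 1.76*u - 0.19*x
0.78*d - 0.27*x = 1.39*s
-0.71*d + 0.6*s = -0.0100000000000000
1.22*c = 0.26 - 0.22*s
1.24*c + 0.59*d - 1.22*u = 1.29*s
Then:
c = 1.65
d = -6.74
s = -7.99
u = 6.87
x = 21.68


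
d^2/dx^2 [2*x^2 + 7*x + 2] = 4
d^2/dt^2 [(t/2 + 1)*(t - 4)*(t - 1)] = 3*t - 3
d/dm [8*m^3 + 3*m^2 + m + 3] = 24*m^2 + 6*m + 1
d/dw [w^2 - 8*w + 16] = 2*w - 8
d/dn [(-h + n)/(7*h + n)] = 8*h/(7*h + n)^2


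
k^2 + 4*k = k*(k + 4)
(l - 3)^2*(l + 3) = l^3 - 3*l^2 - 9*l + 27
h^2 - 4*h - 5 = (h - 5)*(h + 1)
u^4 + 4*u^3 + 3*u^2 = u^2*(u + 1)*(u + 3)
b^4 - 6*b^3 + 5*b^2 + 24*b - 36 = (b - 3)^2*(b - 2)*(b + 2)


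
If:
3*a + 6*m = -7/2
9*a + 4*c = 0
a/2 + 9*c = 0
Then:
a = 0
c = 0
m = -7/12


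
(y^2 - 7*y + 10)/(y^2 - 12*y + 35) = (y - 2)/(y - 7)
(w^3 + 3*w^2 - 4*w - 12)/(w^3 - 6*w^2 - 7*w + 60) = (w^2 - 4)/(w^2 - 9*w + 20)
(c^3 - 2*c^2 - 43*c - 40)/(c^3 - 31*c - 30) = (c - 8)/(c - 6)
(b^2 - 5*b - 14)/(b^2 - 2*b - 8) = (b - 7)/(b - 4)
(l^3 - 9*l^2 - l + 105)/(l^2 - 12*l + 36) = (l^3 - 9*l^2 - l + 105)/(l^2 - 12*l + 36)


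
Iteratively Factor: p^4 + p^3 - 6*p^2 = (p)*(p^3 + p^2 - 6*p) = p*(p + 3)*(p^2 - 2*p) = p*(p - 2)*(p + 3)*(p)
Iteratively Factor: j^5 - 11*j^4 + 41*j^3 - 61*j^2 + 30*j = (j)*(j^4 - 11*j^3 + 41*j^2 - 61*j + 30) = j*(j - 1)*(j^3 - 10*j^2 + 31*j - 30) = j*(j - 2)*(j - 1)*(j^2 - 8*j + 15) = j*(j - 5)*(j - 2)*(j - 1)*(j - 3)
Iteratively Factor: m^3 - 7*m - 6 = (m + 1)*(m^2 - m - 6) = (m - 3)*(m + 1)*(m + 2)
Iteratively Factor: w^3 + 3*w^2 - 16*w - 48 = (w - 4)*(w^2 + 7*w + 12) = (w - 4)*(w + 3)*(w + 4)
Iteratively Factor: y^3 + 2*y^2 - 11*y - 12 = (y + 1)*(y^2 + y - 12) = (y + 1)*(y + 4)*(y - 3)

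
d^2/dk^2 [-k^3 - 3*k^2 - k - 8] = -6*k - 6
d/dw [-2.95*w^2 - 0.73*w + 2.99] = -5.9*w - 0.73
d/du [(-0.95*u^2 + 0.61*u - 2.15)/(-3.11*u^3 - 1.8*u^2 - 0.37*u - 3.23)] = (-2.9545*u^4 + 3.7942*u^3 - 18.61*u^2 - 1.603*u - 2.7658)/(9.6721*u^6 + 11.196*u^5 + 5.5414*u^4 + 21.4226*u^3 + 11.7649*u^2 + 2.3902*u + 10.4329)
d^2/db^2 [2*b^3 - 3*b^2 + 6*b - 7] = 12*b - 6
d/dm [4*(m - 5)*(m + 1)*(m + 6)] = 12*m^2 + 16*m - 116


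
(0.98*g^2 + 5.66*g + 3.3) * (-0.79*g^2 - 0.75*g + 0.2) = -0.7742*g^4 - 5.2064*g^3 - 6.656*g^2 - 1.343*g + 0.66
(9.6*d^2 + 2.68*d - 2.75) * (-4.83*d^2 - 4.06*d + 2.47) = -46.368*d^4 - 51.9204*d^3 + 26.1137*d^2 + 17.7846*d - 6.7925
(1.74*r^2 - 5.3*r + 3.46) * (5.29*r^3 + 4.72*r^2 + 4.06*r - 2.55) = 9.2046*r^5 - 19.8242*r^4 + 0.351800000000001*r^3 - 9.6238*r^2 + 27.5626*r - 8.823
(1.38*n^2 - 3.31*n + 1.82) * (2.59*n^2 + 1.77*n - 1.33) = 3.5742*n^4 - 6.1303*n^3 - 2.9803*n^2 + 7.6237*n - 2.4206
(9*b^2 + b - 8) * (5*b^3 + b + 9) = 45*b^5 + 5*b^4 - 31*b^3 + 82*b^2 + b - 72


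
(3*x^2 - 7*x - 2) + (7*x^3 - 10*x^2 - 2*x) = 7*x^3 - 7*x^2 - 9*x - 2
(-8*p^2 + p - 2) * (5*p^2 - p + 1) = -40*p^4 + 13*p^3 - 19*p^2 + 3*p - 2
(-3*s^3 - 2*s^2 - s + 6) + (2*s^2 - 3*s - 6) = -3*s^3 - 4*s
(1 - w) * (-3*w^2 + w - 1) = 3*w^3 - 4*w^2 + 2*w - 1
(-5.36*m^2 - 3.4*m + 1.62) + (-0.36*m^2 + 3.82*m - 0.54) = -5.72*m^2 + 0.42*m + 1.08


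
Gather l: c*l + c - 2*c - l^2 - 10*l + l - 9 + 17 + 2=-c - l^2 + l*(c - 9) + 10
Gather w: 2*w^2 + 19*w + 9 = 2*w^2 + 19*w + 9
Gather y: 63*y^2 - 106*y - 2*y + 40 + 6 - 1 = 63*y^2 - 108*y + 45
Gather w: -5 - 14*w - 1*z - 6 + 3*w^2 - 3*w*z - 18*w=3*w^2 + w*(-3*z - 32) - z - 11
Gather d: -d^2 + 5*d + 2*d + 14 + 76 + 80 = -d^2 + 7*d + 170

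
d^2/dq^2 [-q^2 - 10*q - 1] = -2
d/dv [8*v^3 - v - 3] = 24*v^2 - 1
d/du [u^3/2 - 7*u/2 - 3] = 3*u^2/2 - 7/2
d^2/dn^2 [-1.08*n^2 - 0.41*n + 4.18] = -2.16000000000000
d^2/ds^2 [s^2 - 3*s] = 2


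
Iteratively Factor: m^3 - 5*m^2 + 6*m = (m - 3)*(m^2 - 2*m) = (m - 3)*(m - 2)*(m)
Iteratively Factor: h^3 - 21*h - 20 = (h - 5)*(h^2 + 5*h + 4) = (h - 5)*(h + 1)*(h + 4)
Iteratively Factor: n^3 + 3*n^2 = (n + 3)*(n^2) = n*(n + 3)*(n)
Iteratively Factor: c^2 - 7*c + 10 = (c - 5)*(c - 2)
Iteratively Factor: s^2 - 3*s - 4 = (s + 1)*(s - 4)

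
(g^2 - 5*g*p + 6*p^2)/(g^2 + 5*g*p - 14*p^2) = (g - 3*p)/(g + 7*p)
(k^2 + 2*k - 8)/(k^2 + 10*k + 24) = (k - 2)/(k + 6)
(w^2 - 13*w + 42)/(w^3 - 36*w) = (w - 7)/(w*(w + 6))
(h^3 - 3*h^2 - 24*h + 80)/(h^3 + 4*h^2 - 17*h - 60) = (h - 4)/(h + 3)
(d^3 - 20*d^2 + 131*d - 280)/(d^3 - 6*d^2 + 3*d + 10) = (d^2 - 15*d + 56)/(d^2 - d - 2)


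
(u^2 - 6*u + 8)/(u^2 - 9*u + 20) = (u - 2)/(u - 5)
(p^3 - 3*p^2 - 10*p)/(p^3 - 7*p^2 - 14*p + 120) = p*(p + 2)/(p^2 - 2*p - 24)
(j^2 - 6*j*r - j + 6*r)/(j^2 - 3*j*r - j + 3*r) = (-j + 6*r)/(-j + 3*r)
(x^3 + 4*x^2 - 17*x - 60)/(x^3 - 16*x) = (x^2 + 8*x + 15)/(x*(x + 4))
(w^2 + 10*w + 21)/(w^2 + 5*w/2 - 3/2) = 2*(w + 7)/(2*w - 1)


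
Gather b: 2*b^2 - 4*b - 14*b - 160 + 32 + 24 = 2*b^2 - 18*b - 104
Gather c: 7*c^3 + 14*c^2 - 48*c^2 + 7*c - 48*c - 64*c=7*c^3 - 34*c^2 - 105*c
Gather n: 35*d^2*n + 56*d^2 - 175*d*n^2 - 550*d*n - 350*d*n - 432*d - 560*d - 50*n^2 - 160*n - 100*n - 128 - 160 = 56*d^2 - 992*d + n^2*(-175*d - 50) + n*(35*d^2 - 900*d - 260) - 288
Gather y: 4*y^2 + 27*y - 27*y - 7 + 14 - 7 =4*y^2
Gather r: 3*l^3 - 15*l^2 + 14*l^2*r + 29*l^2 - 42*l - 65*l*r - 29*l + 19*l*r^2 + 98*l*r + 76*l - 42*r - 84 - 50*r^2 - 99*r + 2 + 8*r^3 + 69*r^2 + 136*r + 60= 3*l^3 + 14*l^2 + 5*l + 8*r^3 + r^2*(19*l + 19) + r*(14*l^2 + 33*l - 5) - 22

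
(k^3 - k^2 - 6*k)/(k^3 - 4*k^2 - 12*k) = (k - 3)/(k - 6)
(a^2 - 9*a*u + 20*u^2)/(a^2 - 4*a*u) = (a - 5*u)/a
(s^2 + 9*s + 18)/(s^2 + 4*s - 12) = (s + 3)/(s - 2)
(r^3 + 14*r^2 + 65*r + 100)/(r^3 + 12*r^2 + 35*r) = (r^2 + 9*r + 20)/(r*(r + 7))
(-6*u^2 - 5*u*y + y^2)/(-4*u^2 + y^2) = (6*u^2 + 5*u*y - y^2)/(4*u^2 - y^2)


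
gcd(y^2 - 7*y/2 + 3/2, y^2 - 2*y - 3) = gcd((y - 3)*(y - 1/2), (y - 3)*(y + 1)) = y - 3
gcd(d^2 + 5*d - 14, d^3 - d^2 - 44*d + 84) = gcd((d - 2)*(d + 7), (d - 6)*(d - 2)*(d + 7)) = d^2 + 5*d - 14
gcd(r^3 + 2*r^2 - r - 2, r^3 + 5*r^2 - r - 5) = r^2 - 1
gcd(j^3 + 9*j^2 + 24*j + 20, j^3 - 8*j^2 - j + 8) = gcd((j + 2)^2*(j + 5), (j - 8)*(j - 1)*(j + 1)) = 1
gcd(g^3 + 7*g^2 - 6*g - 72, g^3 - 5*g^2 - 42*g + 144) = g^2 + 3*g - 18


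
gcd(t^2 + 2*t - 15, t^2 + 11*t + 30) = t + 5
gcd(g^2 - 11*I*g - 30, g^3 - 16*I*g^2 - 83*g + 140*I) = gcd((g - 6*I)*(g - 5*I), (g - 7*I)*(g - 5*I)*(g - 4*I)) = g - 5*I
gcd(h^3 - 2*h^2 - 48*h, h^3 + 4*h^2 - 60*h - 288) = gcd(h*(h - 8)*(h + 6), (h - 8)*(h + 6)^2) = h^2 - 2*h - 48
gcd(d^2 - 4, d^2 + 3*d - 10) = d - 2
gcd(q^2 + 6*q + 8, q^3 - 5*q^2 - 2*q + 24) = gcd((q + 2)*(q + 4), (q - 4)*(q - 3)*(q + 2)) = q + 2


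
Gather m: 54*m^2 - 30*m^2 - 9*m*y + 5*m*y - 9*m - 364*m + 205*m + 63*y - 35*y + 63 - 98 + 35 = 24*m^2 + m*(-4*y - 168) + 28*y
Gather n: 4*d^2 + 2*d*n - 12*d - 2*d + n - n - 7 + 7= 4*d^2 + 2*d*n - 14*d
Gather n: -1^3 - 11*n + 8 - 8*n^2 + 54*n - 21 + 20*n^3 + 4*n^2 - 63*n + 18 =20*n^3 - 4*n^2 - 20*n + 4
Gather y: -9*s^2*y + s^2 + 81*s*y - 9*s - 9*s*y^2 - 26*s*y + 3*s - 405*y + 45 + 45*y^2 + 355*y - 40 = s^2 - 6*s + y^2*(45 - 9*s) + y*(-9*s^2 + 55*s - 50) + 5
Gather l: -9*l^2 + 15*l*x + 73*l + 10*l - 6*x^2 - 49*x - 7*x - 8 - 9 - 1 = -9*l^2 + l*(15*x + 83) - 6*x^2 - 56*x - 18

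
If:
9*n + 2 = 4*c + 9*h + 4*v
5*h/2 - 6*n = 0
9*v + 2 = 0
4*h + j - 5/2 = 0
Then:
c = 13/18 - 63*n/20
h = 12*n/5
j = 5/2 - 48*n/5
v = -2/9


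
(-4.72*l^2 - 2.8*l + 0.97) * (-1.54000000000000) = 7.2688*l^2 + 4.312*l - 1.4938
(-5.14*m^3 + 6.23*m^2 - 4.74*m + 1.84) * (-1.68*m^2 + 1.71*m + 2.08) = 8.6352*m^5 - 19.2558*m^4 + 7.9253*m^3 + 1.7618*m^2 - 6.7128*m + 3.8272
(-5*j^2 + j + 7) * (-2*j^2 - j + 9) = 10*j^4 + 3*j^3 - 60*j^2 + 2*j + 63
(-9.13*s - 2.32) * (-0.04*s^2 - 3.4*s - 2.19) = 0.3652*s^3 + 31.1348*s^2 + 27.8827*s + 5.0808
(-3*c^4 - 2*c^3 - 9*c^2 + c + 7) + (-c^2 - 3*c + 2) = -3*c^4 - 2*c^3 - 10*c^2 - 2*c + 9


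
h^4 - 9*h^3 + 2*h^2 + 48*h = h*(h - 8)*(h - 3)*(h + 2)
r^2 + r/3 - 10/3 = (r - 5/3)*(r + 2)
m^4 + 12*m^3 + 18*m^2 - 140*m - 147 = (m - 3)*(m + 1)*(m + 7)^2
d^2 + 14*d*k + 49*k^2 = (d + 7*k)^2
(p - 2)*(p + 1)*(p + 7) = p^3 + 6*p^2 - 9*p - 14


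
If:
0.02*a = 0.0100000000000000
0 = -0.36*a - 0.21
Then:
No Solution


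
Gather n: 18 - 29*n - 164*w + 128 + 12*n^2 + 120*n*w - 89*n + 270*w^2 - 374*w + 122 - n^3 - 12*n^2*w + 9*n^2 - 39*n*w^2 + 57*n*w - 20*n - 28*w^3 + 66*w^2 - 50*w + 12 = -n^3 + n^2*(21 - 12*w) + n*(-39*w^2 + 177*w - 138) - 28*w^3 + 336*w^2 - 588*w + 280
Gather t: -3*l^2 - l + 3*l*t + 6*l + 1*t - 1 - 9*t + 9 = -3*l^2 + 5*l + t*(3*l - 8) + 8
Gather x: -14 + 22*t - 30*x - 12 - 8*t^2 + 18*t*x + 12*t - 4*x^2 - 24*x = -8*t^2 + 34*t - 4*x^2 + x*(18*t - 54) - 26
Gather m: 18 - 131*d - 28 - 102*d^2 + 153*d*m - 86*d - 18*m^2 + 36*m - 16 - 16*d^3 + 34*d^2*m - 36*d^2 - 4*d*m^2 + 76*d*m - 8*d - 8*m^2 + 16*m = -16*d^3 - 138*d^2 - 225*d + m^2*(-4*d - 26) + m*(34*d^2 + 229*d + 52) - 26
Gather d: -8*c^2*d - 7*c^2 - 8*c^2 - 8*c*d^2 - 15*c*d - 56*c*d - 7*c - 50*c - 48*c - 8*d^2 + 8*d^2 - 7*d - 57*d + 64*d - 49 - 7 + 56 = -15*c^2 - 8*c*d^2 - 105*c + d*(-8*c^2 - 71*c)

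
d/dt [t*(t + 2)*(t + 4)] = 3*t^2 + 12*t + 8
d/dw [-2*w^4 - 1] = -8*w^3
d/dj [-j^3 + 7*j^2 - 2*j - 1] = -3*j^2 + 14*j - 2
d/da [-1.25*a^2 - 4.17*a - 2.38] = -2.5*a - 4.17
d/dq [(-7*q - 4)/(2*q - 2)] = 11/(2*(q - 1)^2)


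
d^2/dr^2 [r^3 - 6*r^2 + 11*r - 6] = 6*r - 12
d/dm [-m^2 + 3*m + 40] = 3 - 2*m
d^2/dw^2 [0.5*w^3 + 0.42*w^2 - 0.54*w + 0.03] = 3.0*w + 0.84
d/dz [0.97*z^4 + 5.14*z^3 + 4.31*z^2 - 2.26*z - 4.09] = 3.88*z^3 + 15.42*z^2 + 8.62*z - 2.26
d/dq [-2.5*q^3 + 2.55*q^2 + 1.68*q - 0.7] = -7.5*q^2 + 5.1*q + 1.68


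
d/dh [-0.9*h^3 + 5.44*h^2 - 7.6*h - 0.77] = -2.7*h^2 + 10.88*h - 7.6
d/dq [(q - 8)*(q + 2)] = 2*q - 6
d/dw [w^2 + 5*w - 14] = 2*w + 5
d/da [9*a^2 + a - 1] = 18*a + 1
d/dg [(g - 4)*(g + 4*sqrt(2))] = 2*g - 4 + 4*sqrt(2)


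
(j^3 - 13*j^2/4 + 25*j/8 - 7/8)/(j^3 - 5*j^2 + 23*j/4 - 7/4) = (4*j - 7)/(2*(2*j - 7))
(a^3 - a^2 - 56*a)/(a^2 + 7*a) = a - 8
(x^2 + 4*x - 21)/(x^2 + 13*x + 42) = (x - 3)/(x + 6)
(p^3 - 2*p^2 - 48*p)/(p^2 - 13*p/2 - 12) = 2*p*(p + 6)/(2*p + 3)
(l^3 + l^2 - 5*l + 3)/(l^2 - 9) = (l^2 - 2*l + 1)/(l - 3)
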